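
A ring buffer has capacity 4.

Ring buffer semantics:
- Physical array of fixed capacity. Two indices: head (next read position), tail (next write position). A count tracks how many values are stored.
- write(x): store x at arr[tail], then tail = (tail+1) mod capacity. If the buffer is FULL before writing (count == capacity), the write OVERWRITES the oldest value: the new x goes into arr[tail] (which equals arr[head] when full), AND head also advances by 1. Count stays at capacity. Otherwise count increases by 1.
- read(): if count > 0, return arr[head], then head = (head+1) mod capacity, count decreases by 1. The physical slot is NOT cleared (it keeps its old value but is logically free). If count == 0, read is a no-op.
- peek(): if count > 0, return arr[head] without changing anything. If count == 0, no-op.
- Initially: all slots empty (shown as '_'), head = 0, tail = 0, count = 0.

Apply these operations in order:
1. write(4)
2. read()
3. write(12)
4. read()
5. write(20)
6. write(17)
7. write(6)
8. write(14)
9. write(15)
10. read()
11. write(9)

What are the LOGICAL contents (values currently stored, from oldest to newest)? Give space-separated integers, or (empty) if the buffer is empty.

Answer: 6 14 15 9

Derivation:
After op 1 (write(4)): arr=[4 _ _ _] head=0 tail=1 count=1
After op 2 (read()): arr=[4 _ _ _] head=1 tail=1 count=0
After op 3 (write(12)): arr=[4 12 _ _] head=1 tail=2 count=1
After op 4 (read()): arr=[4 12 _ _] head=2 tail=2 count=0
After op 5 (write(20)): arr=[4 12 20 _] head=2 tail=3 count=1
After op 6 (write(17)): arr=[4 12 20 17] head=2 tail=0 count=2
After op 7 (write(6)): arr=[6 12 20 17] head=2 tail=1 count=3
After op 8 (write(14)): arr=[6 14 20 17] head=2 tail=2 count=4
After op 9 (write(15)): arr=[6 14 15 17] head=3 tail=3 count=4
After op 10 (read()): arr=[6 14 15 17] head=0 tail=3 count=3
After op 11 (write(9)): arr=[6 14 15 9] head=0 tail=0 count=4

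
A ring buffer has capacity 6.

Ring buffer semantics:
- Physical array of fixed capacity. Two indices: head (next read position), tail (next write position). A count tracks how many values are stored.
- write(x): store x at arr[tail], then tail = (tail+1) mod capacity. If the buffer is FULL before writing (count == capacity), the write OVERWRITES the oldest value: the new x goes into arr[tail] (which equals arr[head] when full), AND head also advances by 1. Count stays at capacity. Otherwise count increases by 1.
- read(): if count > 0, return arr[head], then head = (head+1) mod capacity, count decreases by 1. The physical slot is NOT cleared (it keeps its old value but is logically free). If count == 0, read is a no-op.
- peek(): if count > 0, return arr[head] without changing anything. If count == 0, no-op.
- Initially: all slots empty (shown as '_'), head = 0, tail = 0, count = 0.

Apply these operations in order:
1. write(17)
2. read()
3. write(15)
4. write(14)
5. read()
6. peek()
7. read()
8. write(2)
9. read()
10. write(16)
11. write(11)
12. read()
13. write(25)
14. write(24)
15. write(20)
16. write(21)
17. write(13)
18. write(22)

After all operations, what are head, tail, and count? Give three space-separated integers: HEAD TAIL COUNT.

Answer: 0 0 6

Derivation:
After op 1 (write(17)): arr=[17 _ _ _ _ _] head=0 tail=1 count=1
After op 2 (read()): arr=[17 _ _ _ _ _] head=1 tail=1 count=0
After op 3 (write(15)): arr=[17 15 _ _ _ _] head=1 tail=2 count=1
After op 4 (write(14)): arr=[17 15 14 _ _ _] head=1 tail=3 count=2
After op 5 (read()): arr=[17 15 14 _ _ _] head=2 tail=3 count=1
After op 6 (peek()): arr=[17 15 14 _ _ _] head=2 tail=3 count=1
After op 7 (read()): arr=[17 15 14 _ _ _] head=3 tail=3 count=0
After op 8 (write(2)): arr=[17 15 14 2 _ _] head=3 tail=4 count=1
After op 9 (read()): arr=[17 15 14 2 _ _] head=4 tail=4 count=0
After op 10 (write(16)): arr=[17 15 14 2 16 _] head=4 tail=5 count=1
After op 11 (write(11)): arr=[17 15 14 2 16 11] head=4 tail=0 count=2
After op 12 (read()): arr=[17 15 14 2 16 11] head=5 tail=0 count=1
After op 13 (write(25)): arr=[25 15 14 2 16 11] head=5 tail=1 count=2
After op 14 (write(24)): arr=[25 24 14 2 16 11] head=5 tail=2 count=3
After op 15 (write(20)): arr=[25 24 20 2 16 11] head=5 tail=3 count=4
After op 16 (write(21)): arr=[25 24 20 21 16 11] head=5 tail=4 count=5
After op 17 (write(13)): arr=[25 24 20 21 13 11] head=5 tail=5 count=6
After op 18 (write(22)): arr=[25 24 20 21 13 22] head=0 tail=0 count=6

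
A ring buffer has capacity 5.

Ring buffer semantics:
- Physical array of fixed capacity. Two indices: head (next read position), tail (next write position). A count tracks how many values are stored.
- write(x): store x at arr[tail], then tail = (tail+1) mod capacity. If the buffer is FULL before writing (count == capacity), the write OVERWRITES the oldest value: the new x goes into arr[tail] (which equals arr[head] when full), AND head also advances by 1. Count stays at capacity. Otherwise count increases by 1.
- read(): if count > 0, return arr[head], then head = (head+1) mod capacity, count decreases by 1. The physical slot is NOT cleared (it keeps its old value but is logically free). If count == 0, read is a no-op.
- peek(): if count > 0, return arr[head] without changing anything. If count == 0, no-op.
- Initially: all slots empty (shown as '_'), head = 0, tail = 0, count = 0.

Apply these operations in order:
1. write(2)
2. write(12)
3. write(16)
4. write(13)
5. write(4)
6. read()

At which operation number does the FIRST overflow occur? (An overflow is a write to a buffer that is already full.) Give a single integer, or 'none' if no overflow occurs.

Answer: none

Derivation:
After op 1 (write(2)): arr=[2 _ _ _ _] head=0 tail=1 count=1
After op 2 (write(12)): arr=[2 12 _ _ _] head=0 tail=2 count=2
After op 3 (write(16)): arr=[2 12 16 _ _] head=0 tail=3 count=3
After op 4 (write(13)): arr=[2 12 16 13 _] head=0 tail=4 count=4
After op 5 (write(4)): arr=[2 12 16 13 4] head=0 tail=0 count=5
After op 6 (read()): arr=[2 12 16 13 4] head=1 tail=0 count=4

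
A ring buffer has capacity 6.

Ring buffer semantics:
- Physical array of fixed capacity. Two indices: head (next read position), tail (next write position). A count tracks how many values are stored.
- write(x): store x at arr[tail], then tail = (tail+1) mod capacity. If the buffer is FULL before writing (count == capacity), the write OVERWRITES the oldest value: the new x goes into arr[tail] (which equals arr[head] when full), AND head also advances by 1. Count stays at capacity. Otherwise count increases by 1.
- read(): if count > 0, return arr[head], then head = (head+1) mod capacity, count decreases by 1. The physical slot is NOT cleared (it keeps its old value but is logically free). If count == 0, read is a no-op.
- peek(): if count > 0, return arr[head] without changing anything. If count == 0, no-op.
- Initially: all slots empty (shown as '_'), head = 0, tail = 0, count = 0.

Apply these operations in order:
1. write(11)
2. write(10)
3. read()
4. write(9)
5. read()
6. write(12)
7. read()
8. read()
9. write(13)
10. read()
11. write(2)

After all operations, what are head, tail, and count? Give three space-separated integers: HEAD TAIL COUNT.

Answer: 5 0 1

Derivation:
After op 1 (write(11)): arr=[11 _ _ _ _ _] head=0 tail=1 count=1
After op 2 (write(10)): arr=[11 10 _ _ _ _] head=0 tail=2 count=2
After op 3 (read()): arr=[11 10 _ _ _ _] head=1 tail=2 count=1
After op 4 (write(9)): arr=[11 10 9 _ _ _] head=1 tail=3 count=2
After op 5 (read()): arr=[11 10 9 _ _ _] head=2 tail=3 count=1
After op 6 (write(12)): arr=[11 10 9 12 _ _] head=2 tail=4 count=2
After op 7 (read()): arr=[11 10 9 12 _ _] head=3 tail=4 count=1
After op 8 (read()): arr=[11 10 9 12 _ _] head=4 tail=4 count=0
After op 9 (write(13)): arr=[11 10 9 12 13 _] head=4 tail=5 count=1
After op 10 (read()): arr=[11 10 9 12 13 _] head=5 tail=5 count=0
After op 11 (write(2)): arr=[11 10 9 12 13 2] head=5 tail=0 count=1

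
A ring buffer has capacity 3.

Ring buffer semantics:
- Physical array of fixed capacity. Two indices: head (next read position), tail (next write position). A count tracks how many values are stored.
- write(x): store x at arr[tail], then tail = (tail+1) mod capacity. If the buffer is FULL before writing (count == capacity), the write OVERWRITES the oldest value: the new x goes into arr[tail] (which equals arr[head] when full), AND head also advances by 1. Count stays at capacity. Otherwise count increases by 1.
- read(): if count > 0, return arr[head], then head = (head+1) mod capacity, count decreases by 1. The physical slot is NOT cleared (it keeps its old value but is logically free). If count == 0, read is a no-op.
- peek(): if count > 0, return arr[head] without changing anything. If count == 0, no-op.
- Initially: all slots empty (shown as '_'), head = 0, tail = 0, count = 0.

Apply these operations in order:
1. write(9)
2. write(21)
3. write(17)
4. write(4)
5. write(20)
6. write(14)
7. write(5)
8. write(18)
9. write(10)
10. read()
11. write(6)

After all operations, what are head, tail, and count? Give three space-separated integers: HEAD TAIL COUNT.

Answer: 1 1 3

Derivation:
After op 1 (write(9)): arr=[9 _ _] head=0 tail=1 count=1
After op 2 (write(21)): arr=[9 21 _] head=0 tail=2 count=2
After op 3 (write(17)): arr=[9 21 17] head=0 tail=0 count=3
After op 4 (write(4)): arr=[4 21 17] head=1 tail=1 count=3
After op 5 (write(20)): arr=[4 20 17] head=2 tail=2 count=3
After op 6 (write(14)): arr=[4 20 14] head=0 tail=0 count=3
After op 7 (write(5)): arr=[5 20 14] head=1 tail=1 count=3
After op 8 (write(18)): arr=[5 18 14] head=2 tail=2 count=3
After op 9 (write(10)): arr=[5 18 10] head=0 tail=0 count=3
After op 10 (read()): arr=[5 18 10] head=1 tail=0 count=2
After op 11 (write(6)): arr=[6 18 10] head=1 tail=1 count=3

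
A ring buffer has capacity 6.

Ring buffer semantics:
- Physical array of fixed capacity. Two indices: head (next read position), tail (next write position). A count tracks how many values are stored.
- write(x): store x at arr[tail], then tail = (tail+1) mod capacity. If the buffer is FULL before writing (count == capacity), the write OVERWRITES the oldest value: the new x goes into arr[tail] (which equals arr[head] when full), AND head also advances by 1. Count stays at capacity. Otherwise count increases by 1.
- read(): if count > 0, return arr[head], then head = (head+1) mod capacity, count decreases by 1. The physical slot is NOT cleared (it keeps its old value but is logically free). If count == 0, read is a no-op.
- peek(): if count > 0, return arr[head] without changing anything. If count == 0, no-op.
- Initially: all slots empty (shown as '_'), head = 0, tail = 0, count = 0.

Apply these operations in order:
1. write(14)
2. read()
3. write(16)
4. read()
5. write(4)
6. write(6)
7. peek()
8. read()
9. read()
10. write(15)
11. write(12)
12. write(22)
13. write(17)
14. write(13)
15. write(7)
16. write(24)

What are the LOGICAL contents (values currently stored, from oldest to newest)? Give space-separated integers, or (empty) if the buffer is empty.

After op 1 (write(14)): arr=[14 _ _ _ _ _] head=0 tail=1 count=1
After op 2 (read()): arr=[14 _ _ _ _ _] head=1 tail=1 count=0
After op 3 (write(16)): arr=[14 16 _ _ _ _] head=1 tail=2 count=1
After op 4 (read()): arr=[14 16 _ _ _ _] head=2 tail=2 count=0
After op 5 (write(4)): arr=[14 16 4 _ _ _] head=2 tail=3 count=1
After op 6 (write(6)): arr=[14 16 4 6 _ _] head=2 tail=4 count=2
After op 7 (peek()): arr=[14 16 4 6 _ _] head=2 tail=4 count=2
After op 8 (read()): arr=[14 16 4 6 _ _] head=3 tail=4 count=1
After op 9 (read()): arr=[14 16 4 6 _ _] head=4 tail=4 count=0
After op 10 (write(15)): arr=[14 16 4 6 15 _] head=4 tail=5 count=1
After op 11 (write(12)): arr=[14 16 4 6 15 12] head=4 tail=0 count=2
After op 12 (write(22)): arr=[22 16 4 6 15 12] head=4 tail=1 count=3
After op 13 (write(17)): arr=[22 17 4 6 15 12] head=4 tail=2 count=4
After op 14 (write(13)): arr=[22 17 13 6 15 12] head=4 tail=3 count=5
After op 15 (write(7)): arr=[22 17 13 7 15 12] head=4 tail=4 count=6
After op 16 (write(24)): arr=[22 17 13 7 24 12] head=5 tail=5 count=6

Answer: 12 22 17 13 7 24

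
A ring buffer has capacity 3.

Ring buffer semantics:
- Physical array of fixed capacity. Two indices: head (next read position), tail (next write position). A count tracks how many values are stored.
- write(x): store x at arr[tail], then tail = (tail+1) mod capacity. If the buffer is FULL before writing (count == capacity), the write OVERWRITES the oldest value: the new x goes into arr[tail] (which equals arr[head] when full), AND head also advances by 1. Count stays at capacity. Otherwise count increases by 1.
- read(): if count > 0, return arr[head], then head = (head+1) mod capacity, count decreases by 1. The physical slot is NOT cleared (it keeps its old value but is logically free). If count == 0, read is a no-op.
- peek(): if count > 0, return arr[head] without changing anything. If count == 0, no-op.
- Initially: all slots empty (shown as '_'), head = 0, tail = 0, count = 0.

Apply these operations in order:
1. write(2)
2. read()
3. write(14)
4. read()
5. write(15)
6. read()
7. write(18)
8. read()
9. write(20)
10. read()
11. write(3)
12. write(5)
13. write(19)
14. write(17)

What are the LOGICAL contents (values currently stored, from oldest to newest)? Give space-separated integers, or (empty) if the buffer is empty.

Answer: 5 19 17

Derivation:
After op 1 (write(2)): arr=[2 _ _] head=0 tail=1 count=1
After op 2 (read()): arr=[2 _ _] head=1 tail=1 count=0
After op 3 (write(14)): arr=[2 14 _] head=1 tail=2 count=1
After op 4 (read()): arr=[2 14 _] head=2 tail=2 count=0
After op 5 (write(15)): arr=[2 14 15] head=2 tail=0 count=1
After op 6 (read()): arr=[2 14 15] head=0 tail=0 count=0
After op 7 (write(18)): arr=[18 14 15] head=0 tail=1 count=1
After op 8 (read()): arr=[18 14 15] head=1 tail=1 count=0
After op 9 (write(20)): arr=[18 20 15] head=1 tail=2 count=1
After op 10 (read()): arr=[18 20 15] head=2 tail=2 count=0
After op 11 (write(3)): arr=[18 20 3] head=2 tail=0 count=1
After op 12 (write(5)): arr=[5 20 3] head=2 tail=1 count=2
After op 13 (write(19)): arr=[5 19 3] head=2 tail=2 count=3
After op 14 (write(17)): arr=[5 19 17] head=0 tail=0 count=3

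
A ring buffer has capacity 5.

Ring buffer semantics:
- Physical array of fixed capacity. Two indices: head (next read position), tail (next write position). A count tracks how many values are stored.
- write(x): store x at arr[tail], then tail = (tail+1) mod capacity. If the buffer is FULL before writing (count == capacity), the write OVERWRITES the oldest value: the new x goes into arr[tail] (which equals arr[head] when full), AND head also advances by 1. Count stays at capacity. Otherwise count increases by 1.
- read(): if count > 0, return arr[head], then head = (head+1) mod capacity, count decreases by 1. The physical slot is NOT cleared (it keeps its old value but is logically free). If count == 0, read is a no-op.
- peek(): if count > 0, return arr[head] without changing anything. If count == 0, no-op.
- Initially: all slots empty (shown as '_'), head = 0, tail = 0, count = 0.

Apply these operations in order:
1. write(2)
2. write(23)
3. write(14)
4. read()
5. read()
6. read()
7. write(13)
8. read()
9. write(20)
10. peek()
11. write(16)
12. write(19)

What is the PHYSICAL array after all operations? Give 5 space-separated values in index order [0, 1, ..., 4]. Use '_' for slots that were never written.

After op 1 (write(2)): arr=[2 _ _ _ _] head=0 tail=1 count=1
After op 2 (write(23)): arr=[2 23 _ _ _] head=0 tail=2 count=2
After op 3 (write(14)): arr=[2 23 14 _ _] head=0 tail=3 count=3
After op 4 (read()): arr=[2 23 14 _ _] head=1 tail=3 count=2
After op 5 (read()): arr=[2 23 14 _ _] head=2 tail=3 count=1
After op 6 (read()): arr=[2 23 14 _ _] head=3 tail=3 count=0
After op 7 (write(13)): arr=[2 23 14 13 _] head=3 tail=4 count=1
After op 8 (read()): arr=[2 23 14 13 _] head=4 tail=4 count=0
After op 9 (write(20)): arr=[2 23 14 13 20] head=4 tail=0 count=1
After op 10 (peek()): arr=[2 23 14 13 20] head=4 tail=0 count=1
After op 11 (write(16)): arr=[16 23 14 13 20] head=4 tail=1 count=2
After op 12 (write(19)): arr=[16 19 14 13 20] head=4 tail=2 count=3

Answer: 16 19 14 13 20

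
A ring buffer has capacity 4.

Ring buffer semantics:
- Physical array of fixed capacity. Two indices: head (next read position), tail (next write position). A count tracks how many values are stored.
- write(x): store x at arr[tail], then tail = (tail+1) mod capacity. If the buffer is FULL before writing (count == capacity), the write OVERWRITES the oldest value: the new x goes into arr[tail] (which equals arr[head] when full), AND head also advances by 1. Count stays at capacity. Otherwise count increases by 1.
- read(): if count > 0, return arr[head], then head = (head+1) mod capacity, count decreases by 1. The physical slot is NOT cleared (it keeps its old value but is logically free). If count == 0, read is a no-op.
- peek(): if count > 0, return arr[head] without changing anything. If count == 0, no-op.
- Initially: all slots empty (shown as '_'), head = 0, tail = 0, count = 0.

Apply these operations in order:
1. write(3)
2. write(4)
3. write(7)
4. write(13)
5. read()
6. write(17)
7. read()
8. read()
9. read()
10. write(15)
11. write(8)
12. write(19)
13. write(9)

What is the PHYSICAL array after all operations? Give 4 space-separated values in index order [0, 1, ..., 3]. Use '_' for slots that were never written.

After op 1 (write(3)): arr=[3 _ _ _] head=0 tail=1 count=1
After op 2 (write(4)): arr=[3 4 _ _] head=0 tail=2 count=2
After op 3 (write(7)): arr=[3 4 7 _] head=0 tail=3 count=3
After op 4 (write(13)): arr=[3 4 7 13] head=0 tail=0 count=4
After op 5 (read()): arr=[3 4 7 13] head=1 tail=0 count=3
After op 6 (write(17)): arr=[17 4 7 13] head=1 tail=1 count=4
After op 7 (read()): arr=[17 4 7 13] head=2 tail=1 count=3
After op 8 (read()): arr=[17 4 7 13] head=3 tail=1 count=2
After op 9 (read()): arr=[17 4 7 13] head=0 tail=1 count=1
After op 10 (write(15)): arr=[17 15 7 13] head=0 tail=2 count=2
After op 11 (write(8)): arr=[17 15 8 13] head=0 tail=3 count=3
After op 12 (write(19)): arr=[17 15 8 19] head=0 tail=0 count=4
After op 13 (write(9)): arr=[9 15 8 19] head=1 tail=1 count=4

Answer: 9 15 8 19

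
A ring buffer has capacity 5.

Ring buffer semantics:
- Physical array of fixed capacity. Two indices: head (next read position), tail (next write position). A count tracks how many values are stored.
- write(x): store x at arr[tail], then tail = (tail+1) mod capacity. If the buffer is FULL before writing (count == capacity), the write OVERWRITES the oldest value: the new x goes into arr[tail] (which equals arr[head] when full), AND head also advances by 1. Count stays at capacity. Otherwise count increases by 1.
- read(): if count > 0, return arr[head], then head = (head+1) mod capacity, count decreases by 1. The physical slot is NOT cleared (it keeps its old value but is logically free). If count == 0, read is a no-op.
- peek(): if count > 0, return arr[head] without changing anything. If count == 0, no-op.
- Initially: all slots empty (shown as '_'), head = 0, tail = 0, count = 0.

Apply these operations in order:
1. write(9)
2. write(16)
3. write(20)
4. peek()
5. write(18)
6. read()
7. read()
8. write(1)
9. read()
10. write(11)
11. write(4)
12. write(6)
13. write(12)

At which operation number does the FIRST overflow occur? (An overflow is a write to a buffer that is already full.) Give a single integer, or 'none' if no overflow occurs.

After op 1 (write(9)): arr=[9 _ _ _ _] head=0 tail=1 count=1
After op 2 (write(16)): arr=[9 16 _ _ _] head=0 tail=2 count=2
After op 3 (write(20)): arr=[9 16 20 _ _] head=0 tail=3 count=3
After op 4 (peek()): arr=[9 16 20 _ _] head=0 tail=3 count=3
After op 5 (write(18)): arr=[9 16 20 18 _] head=0 tail=4 count=4
After op 6 (read()): arr=[9 16 20 18 _] head=1 tail=4 count=3
After op 7 (read()): arr=[9 16 20 18 _] head=2 tail=4 count=2
After op 8 (write(1)): arr=[9 16 20 18 1] head=2 tail=0 count=3
After op 9 (read()): arr=[9 16 20 18 1] head=3 tail=0 count=2
After op 10 (write(11)): arr=[11 16 20 18 1] head=3 tail=1 count=3
After op 11 (write(4)): arr=[11 4 20 18 1] head=3 tail=2 count=4
After op 12 (write(6)): arr=[11 4 6 18 1] head=3 tail=3 count=5
After op 13 (write(12)): arr=[11 4 6 12 1] head=4 tail=4 count=5

Answer: 13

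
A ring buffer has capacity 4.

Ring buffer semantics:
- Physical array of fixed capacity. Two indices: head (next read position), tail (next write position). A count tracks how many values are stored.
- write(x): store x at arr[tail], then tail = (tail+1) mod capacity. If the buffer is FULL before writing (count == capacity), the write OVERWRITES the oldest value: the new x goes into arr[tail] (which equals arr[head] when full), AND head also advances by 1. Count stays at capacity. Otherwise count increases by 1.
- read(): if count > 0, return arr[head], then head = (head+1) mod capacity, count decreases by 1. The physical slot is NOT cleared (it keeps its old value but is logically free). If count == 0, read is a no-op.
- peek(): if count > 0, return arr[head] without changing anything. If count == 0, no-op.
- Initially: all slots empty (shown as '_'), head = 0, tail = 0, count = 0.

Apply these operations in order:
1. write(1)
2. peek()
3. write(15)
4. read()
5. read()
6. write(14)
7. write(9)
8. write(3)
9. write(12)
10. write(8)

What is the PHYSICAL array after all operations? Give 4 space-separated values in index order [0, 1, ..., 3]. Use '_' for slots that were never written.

Answer: 3 12 8 9

Derivation:
After op 1 (write(1)): arr=[1 _ _ _] head=0 tail=1 count=1
After op 2 (peek()): arr=[1 _ _ _] head=0 tail=1 count=1
After op 3 (write(15)): arr=[1 15 _ _] head=0 tail=2 count=2
After op 4 (read()): arr=[1 15 _ _] head=1 tail=2 count=1
After op 5 (read()): arr=[1 15 _ _] head=2 tail=2 count=0
After op 6 (write(14)): arr=[1 15 14 _] head=2 tail=3 count=1
After op 7 (write(9)): arr=[1 15 14 9] head=2 tail=0 count=2
After op 8 (write(3)): arr=[3 15 14 9] head=2 tail=1 count=3
After op 9 (write(12)): arr=[3 12 14 9] head=2 tail=2 count=4
After op 10 (write(8)): arr=[3 12 8 9] head=3 tail=3 count=4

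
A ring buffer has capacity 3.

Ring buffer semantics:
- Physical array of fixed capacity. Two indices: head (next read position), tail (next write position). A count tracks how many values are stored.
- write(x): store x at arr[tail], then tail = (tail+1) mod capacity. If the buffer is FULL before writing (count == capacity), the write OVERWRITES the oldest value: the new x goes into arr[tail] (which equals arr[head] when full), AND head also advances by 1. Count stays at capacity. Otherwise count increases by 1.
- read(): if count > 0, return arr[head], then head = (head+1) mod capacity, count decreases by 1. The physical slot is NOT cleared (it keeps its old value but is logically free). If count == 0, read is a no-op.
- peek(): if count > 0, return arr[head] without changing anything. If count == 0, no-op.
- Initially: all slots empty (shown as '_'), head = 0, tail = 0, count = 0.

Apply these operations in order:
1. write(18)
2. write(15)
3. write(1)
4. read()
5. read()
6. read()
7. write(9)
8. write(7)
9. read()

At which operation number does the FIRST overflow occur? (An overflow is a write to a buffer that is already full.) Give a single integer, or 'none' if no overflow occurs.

After op 1 (write(18)): arr=[18 _ _] head=0 tail=1 count=1
After op 2 (write(15)): arr=[18 15 _] head=0 tail=2 count=2
After op 3 (write(1)): arr=[18 15 1] head=0 tail=0 count=3
After op 4 (read()): arr=[18 15 1] head=1 tail=0 count=2
After op 5 (read()): arr=[18 15 1] head=2 tail=0 count=1
After op 6 (read()): arr=[18 15 1] head=0 tail=0 count=0
After op 7 (write(9)): arr=[9 15 1] head=0 tail=1 count=1
After op 8 (write(7)): arr=[9 7 1] head=0 tail=2 count=2
After op 9 (read()): arr=[9 7 1] head=1 tail=2 count=1

Answer: none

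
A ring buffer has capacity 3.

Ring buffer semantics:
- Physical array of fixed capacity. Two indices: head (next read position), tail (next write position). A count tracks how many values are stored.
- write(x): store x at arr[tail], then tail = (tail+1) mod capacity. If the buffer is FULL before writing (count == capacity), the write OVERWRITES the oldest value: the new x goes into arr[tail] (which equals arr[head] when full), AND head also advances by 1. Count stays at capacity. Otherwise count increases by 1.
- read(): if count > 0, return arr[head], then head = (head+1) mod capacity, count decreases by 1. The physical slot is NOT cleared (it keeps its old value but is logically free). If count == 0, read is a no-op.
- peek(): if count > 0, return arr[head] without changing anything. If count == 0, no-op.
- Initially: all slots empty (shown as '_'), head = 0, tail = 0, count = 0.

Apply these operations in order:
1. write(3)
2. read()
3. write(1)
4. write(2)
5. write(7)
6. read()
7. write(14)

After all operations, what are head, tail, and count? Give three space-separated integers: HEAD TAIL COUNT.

After op 1 (write(3)): arr=[3 _ _] head=0 tail=1 count=1
After op 2 (read()): arr=[3 _ _] head=1 tail=1 count=0
After op 3 (write(1)): arr=[3 1 _] head=1 tail=2 count=1
After op 4 (write(2)): arr=[3 1 2] head=1 tail=0 count=2
After op 5 (write(7)): arr=[7 1 2] head=1 tail=1 count=3
After op 6 (read()): arr=[7 1 2] head=2 tail=1 count=2
After op 7 (write(14)): arr=[7 14 2] head=2 tail=2 count=3

Answer: 2 2 3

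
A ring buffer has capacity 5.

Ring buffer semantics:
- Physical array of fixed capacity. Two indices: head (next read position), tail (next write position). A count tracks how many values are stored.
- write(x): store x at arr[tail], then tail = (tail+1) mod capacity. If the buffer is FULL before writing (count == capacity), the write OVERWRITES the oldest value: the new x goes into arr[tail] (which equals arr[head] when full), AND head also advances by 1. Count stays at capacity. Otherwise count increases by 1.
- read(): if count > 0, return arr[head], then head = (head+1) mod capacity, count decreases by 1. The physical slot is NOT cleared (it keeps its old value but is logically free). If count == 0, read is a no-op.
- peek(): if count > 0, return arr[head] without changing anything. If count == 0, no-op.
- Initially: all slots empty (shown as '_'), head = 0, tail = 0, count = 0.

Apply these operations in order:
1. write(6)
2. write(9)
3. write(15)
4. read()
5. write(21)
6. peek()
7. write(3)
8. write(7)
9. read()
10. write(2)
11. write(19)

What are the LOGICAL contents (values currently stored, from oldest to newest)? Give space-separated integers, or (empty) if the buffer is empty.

Answer: 21 3 7 2 19

Derivation:
After op 1 (write(6)): arr=[6 _ _ _ _] head=0 tail=1 count=1
After op 2 (write(9)): arr=[6 9 _ _ _] head=0 tail=2 count=2
After op 3 (write(15)): arr=[6 9 15 _ _] head=0 tail=3 count=3
After op 4 (read()): arr=[6 9 15 _ _] head=1 tail=3 count=2
After op 5 (write(21)): arr=[6 9 15 21 _] head=1 tail=4 count=3
After op 6 (peek()): arr=[6 9 15 21 _] head=1 tail=4 count=3
After op 7 (write(3)): arr=[6 9 15 21 3] head=1 tail=0 count=4
After op 8 (write(7)): arr=[7 9 15 21 3] head=1 tail=1 count=5
After op 9 (read()): arr=[7 9 15 21 3] head=2 tail=1 count=4
After op 10 (write(2)): arr=[7 2 15 21 3] head=2 tail=2 count=5
After op 11 (write(19)): arr=[7 2 19 21 3] head=3 tail=3 count=5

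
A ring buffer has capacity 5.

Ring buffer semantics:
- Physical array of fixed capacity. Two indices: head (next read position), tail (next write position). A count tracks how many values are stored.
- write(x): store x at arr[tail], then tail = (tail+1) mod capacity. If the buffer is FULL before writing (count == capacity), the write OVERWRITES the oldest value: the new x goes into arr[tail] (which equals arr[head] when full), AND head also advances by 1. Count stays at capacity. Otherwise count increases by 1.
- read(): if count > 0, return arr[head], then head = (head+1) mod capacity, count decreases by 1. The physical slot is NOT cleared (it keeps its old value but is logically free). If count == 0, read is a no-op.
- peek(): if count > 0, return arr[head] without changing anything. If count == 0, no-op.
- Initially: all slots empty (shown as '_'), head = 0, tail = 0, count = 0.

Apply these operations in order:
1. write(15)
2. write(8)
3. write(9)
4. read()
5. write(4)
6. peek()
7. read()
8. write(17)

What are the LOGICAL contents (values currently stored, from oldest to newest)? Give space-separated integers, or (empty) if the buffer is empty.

After op 1 (write(15)): arr=[15 _ _ _ _] head=0 tail=1 count=1
After op 2 (write(8)): arr=[15 8 _ _ _] head=0 tail=2 count=2
After op 3 (write(9)): arr=[15 8 9 _ _] head=0 tail=3 count=3
After op 4 (read()): arr=[15 8 9 _ _] head=1 tail=3 count=2
After op 5 (write(4)): arr=[15 8 9 4 _] head=1 tail=4 count=3
After op 6 (peek()): arr=[15 8 9 4 _] head=1 tail=4 count=3
After op 7 (read()): arr=[15 8 9 4 _] head=2 tail=4 count=2
After op 8 (write(17)): arr=[15 8 9 4 17] head=2 tail=0 count=3

Answer: 9 4 17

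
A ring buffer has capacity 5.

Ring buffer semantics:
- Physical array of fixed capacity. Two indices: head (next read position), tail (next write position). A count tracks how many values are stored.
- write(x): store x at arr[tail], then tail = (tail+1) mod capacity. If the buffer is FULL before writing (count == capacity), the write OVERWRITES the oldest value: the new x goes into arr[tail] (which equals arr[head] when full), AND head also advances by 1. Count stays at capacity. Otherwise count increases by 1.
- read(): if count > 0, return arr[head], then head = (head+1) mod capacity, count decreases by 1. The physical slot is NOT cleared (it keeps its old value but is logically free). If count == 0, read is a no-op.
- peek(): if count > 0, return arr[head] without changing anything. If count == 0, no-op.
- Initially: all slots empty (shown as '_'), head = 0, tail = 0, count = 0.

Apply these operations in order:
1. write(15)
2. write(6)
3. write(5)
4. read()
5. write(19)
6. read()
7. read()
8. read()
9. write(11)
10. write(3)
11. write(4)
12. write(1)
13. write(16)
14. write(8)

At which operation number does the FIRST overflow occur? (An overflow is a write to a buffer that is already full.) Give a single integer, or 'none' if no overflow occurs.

Answer: 14

Derivation:
After op 1 (write(15)): arr=[15 _ _ _ _] head=0 tail=1 count=1
After op 2 (write(6)): arr=[15 6 _ _ _] head=0 tail=2 count=2
After op 3 (write(5)): arr=[15 6 5 _ _] head=0 tail=3 count=3
After op 4 (read()): arr=[15 6 5 _ _] head=1 tail=3 count=2
After op 5 (write(19)): arr=[15 6 5 19 _] head=1 tail=4 count=3
After op 6 (read()): arr=[15 6 5 19 _] head=2 tail=4 count=2
After op 7 (read()): arr=[15 6 5 19 _] head=3 tail=4 count=1
After op 8 (read()): arr=[15 6 5 19 _] head=4 tail=4 count=0
After op 9 (write(11)): arr=[15 6 5 19 11] head=4 tail=0 count=1
After op 10 (write(3)): arr=[3 6 5 19 11] head=4 tail=1 count=2
After op 11 (write(4)): arr=[3 4 5 19 11] head=4 tail=2 count=3
After op 12 (write(1)): arr=[3 4 1 19 11] head=4 tail=3 count=4
After op 13 (write(16)): arr=[3 4 1 16 11] head=4 tail=4 count=5
After op 14 (write(8)): arr=[3 4 1 16 8] head=0 tail=0 count=5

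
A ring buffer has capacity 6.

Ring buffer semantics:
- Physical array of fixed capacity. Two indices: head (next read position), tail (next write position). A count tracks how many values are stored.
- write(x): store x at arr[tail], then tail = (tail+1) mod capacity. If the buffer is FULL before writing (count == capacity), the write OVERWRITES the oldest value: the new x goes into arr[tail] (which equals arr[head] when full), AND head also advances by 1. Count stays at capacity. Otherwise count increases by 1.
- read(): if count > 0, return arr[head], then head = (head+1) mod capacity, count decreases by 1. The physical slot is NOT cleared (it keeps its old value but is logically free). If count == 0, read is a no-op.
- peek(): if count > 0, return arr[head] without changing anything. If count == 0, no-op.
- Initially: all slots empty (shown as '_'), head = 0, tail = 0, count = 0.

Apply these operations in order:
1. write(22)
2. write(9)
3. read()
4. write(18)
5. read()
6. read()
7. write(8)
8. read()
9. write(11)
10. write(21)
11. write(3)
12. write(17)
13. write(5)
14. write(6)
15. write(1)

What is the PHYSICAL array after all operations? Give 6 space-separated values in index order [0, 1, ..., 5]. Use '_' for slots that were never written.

After op 1 (write(22)): arr=[22 _ _ _ _ _] head=0 tail=1 count=1
After op 2 (write(9)): arr=[22 9 _ _ _ _] head=0 tail=2 count=2
After op 3 (read()): arr=[22 9 _ _ _ _] head=1 tail=2 count=1
After op 4 (write(18)): arr=[22 9 18 _ _ _] head=1 tail=3 count=2
After op 5 (read()): arr=[22 9 18 _ _ _] head=2 tail=3 count=1
After op 6 (read()): arr=[22 9 18 _ _ _] head=3 tail=3 count=0
After op 7 (write(8)): arr=[22 9 18 8 _ _] head=3 tail=4 count=1
After op 8 (read()): arr=[22 9 18 8 _ _] head=4 tail=4 count=0
After op 9 (write(11)): arr=[22 9 18 8 11 _] head=4 tail=5 count=1
After op 10 (write(21)): arr=[22 9 18 8 11 21] head=4 tail=0 count=2
After op 11 (write(3)): arr=[3 9 18 8 11 21] head=4 tail=1 count=3
After op 12 (write(17)): arr=[3 17 18 8 11 21] head=4 tail=2 count=4
After op 13 (write(5)): arr=[3 17 5 8 11 21] head=4 tail=3 count=5
After op 14 (write(6)): arr=[3 17 5 6 11 21] head=4 tail=4 count=6
After op 15 (write(1)): arr=[3 17 5 6 1 21] head=5 tail=5 count=6

Answer: 3 17 5 6 1 21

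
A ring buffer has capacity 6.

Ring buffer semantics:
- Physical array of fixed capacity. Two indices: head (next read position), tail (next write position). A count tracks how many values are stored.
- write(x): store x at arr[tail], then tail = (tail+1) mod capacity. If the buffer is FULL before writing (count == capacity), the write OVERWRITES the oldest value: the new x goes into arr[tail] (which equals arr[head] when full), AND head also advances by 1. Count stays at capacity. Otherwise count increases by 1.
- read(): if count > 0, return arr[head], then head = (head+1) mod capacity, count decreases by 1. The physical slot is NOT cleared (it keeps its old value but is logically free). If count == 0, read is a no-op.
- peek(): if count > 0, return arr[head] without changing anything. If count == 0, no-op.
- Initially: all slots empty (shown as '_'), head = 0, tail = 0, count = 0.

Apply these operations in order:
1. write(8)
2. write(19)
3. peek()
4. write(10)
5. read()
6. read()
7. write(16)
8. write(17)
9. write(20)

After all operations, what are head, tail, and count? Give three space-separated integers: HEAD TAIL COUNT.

After op 1 (write(8)): arr=[8 _ _ _ _ _] head=0 tail=1 count=1
After op 2 (write(19)): arr=[8 19 _ _ _ _] head=0 tail=2 count=2
After op 3 (peek()): arr=[8 19 _ _ _ _] head=0 tail=2 count=2
After op 4 (write(10)): arr=[8 19 10 _ _ _] head=0 tail=3 count=3
After op 5 (read()): arr=[8 19 10 _ _ _] head=1 tail=3 count=2
After op 6 (read()): arr=[8 19 10 _ _ _] head=2 tail=3 count=1
After op 7 (write(16)): arr=[8 19 10 16 _ _] head=2 tail=4 count=2
After op 8 (write(17)): arr=[8 19 10 16 17 _] head=2 tail=5 count=3
After op 9 (write(20)): arr=[8 19 10 16 17 20] head=2 tail=0 count=4

Answer: 2 0 4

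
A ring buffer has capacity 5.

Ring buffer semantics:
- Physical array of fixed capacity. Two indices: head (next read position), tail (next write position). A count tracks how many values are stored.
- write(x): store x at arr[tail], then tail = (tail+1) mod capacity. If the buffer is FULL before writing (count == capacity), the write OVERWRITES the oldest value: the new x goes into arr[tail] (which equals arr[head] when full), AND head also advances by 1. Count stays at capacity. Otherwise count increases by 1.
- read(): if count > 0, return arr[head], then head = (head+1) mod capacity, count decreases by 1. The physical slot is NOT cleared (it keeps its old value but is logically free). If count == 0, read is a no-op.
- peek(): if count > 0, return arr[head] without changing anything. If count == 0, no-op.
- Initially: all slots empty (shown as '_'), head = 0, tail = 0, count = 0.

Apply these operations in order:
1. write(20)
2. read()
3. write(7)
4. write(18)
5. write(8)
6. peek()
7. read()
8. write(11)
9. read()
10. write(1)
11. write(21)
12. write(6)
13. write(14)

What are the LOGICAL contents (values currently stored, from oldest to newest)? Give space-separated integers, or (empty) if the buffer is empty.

After op 1 (write(20)): arr=[20 _ _ _ _] head=0 tail=1 count=1
After op 2 (read()): arr=[20 _ _ _ _] head=1 tail=1 count=0
After op 3 (write(7)): arr=[20 7 _ _ _] head=1 tail=2 count=1
After op 4 (write(18)): arr=[20 7 18 _ _] head=1 tail=3 count=2
After op 5 (write(8)): arr=[20 7 18 8 _] head=1 tail=4 count=3
After op 6 (peek()): arr=[20 7 18 8 _] head=1 tail=4 count=3
After op 7 (read()): arr=[20 7 18 8 _] head=2 tail=4 count=2
After op 8 (write(11)): arr=[20 7 18 8 11] head=2 tail=0 count=3
After op 9 (read()): arr=[20 7 18 8 11] head=3 tail=0 count=2
After op 10 (write(1)): arr=[1 7 18 8 11] head=3 tail=1 count=3
After op 11 (write(21)): arr=[1 21 18 8 11] head=3 tail=2 count=4
After op 12 (write(6)): arr=[1 21 6 8 11] head=3 tail=3 count=5
After op 13 (write(14)): arr=[1 21 6 14 11] head=4 tail=4 count=5

Answer: 11 1 21 6 14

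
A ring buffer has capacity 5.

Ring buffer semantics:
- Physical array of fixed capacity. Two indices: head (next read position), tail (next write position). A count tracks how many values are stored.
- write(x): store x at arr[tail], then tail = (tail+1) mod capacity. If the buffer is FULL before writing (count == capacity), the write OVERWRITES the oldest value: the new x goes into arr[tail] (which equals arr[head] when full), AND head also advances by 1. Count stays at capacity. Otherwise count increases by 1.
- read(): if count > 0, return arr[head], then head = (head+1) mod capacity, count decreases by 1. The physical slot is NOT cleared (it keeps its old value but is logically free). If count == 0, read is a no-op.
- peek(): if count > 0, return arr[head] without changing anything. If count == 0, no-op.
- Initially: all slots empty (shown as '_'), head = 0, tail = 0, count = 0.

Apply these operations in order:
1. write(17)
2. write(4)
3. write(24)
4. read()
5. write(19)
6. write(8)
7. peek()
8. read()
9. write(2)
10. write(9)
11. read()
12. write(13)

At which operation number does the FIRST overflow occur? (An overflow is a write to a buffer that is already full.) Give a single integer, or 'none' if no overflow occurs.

Answer: none

Derivation:
After op 1 (write(17)): arr=[17 _ _ _ _] head=0 tail=1 count=1
After op 2 (write(4)): arr=[17 4 _ _ _] head=0 tail=2 count=2
After op 3 (write(24)): arr=[17 4 24 _ _] head=0 tail=3 count=3
After op 4 (read()): arr=[17 4 24 _ _] head=1 tail=3 count=2
After op 5 (write(19)): arr=[17 4 24 19 _] head=1 tail=4 count=3
After op 6 (write(8)): arr=[17 4 24 19 8] head=1 tail=0 count=4
After op 7 (peek()): arr=[17 4 24 19 8] head=1 tail=0 count=4
After op 8 (read()): arr=[17 4 24 19 8] head=2 tail=0 count=3
After op 9 (write(2)): arr=[2 4 24 19 8] head=2 tail=1 count=4
After op 10 (write(9)): arr=[2 9 24 19 8] head=2 tail=2 count=5
After op 11 (read()): arr=[2 9 24 19 8] head=3 tail=2 count=4
After op 12 (write(13)): arr=[2 9 13 19 8] head=3 tail=3 count=5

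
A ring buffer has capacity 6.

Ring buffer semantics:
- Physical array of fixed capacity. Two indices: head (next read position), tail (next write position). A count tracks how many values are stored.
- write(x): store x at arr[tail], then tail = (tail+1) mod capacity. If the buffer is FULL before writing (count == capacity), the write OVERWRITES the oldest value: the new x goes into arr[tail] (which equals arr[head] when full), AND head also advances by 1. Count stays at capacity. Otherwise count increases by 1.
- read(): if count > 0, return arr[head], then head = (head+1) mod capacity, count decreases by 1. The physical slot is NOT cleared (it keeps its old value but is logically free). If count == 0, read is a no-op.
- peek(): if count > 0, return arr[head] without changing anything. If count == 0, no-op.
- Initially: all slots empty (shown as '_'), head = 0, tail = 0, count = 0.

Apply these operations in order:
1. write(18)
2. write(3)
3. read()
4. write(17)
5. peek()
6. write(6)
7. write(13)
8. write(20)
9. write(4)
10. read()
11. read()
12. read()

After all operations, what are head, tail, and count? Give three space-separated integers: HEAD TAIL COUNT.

After op 1 (write(18)): arr=[18 _ _ _ _ _] head=0 tail=1 count=1
After op 2 (write(3)): arr=[18 3 _ _ _ _] head=0 tail=2 count=2
After op 3 (read()): arr=[18 3 _ _ _ _] head=1 tail=2 count=1
After op 4 (write(17)): arr=[18 3 17 _ _ _] head=1 tail=3 count=2
After op 5 (peek()): arr=[18 3 17 _ _ _] head=1 tail=3 count=2
After op 6 (write(6)): arr=[18 3 17 6 _ _] head=1 tail=4 count=3
After op 7 (write(13)): arr=[18 3 17 6 13 _] head=1 tail=5 count=4
After op 8 (write(20)): arr=[18 3 17 6 13 20] head=1 tail=0 count=5
After op 9 (write(4)): arr=[4 3 17 6 13 20] head=1 tail=1 count=6
After op 10 (read()): arr=[4 3 17 6 13 20] head=2 tail=1 count=5
After op 11 (read()): arr=[4 3 17 6 13 20] head=3 tail=1 count=4
After op 12 (read()): arr=[4 3 17 6 13 20] head=4 tail=1 count=3

Answer: 4 1 3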